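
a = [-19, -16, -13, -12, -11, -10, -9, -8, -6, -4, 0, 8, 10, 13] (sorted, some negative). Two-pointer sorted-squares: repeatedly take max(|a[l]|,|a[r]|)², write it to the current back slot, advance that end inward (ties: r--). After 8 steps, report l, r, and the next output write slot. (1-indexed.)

l=7, r=12, next write slot=6

[1,14] |-19|>|13| out[14]=361 → l++
[2,14] |-16|>|13| out[13]=256 → l++
[3,14] |-13|<=|13| out[12]=169 → r--
[3,13] |-13|>|10| out[11]=169 → l++
[4,13] |-12|>|10| out[10]=144 → l++
[5,13] |-11|>|10| out[9]=121 → l++
[6,13] |-10|<=|10| out[8]=100 → r--
[6,12] |-10|>|8| out[7]=100 → l++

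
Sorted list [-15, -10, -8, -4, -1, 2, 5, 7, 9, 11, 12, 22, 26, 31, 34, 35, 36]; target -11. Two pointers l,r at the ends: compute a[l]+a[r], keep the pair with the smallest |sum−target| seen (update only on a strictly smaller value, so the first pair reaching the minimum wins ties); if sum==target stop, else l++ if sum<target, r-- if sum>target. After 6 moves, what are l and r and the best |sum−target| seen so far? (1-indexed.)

[1,17] -15+36=21 d=32 * → r--
[1,16] -15+35=20 d=31 * → r--
[1,15] -15+34=19 d=30 * → r--
[1,14] -15+31=16 d=27 * → r--
[1,13] -15+26=11 d=22 * → r--
[1,12] -15+22=7 d=18 * → r--

l=1, r=11, best |Δ|=18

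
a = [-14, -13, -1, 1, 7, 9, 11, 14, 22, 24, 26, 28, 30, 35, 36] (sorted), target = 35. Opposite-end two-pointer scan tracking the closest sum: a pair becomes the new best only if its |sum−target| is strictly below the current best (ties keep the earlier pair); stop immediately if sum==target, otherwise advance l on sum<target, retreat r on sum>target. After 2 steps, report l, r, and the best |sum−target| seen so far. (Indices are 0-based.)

[0,14] -14+36=22 d=13 * → l++
[1,14] -13+36=23 d=12 * → l++

l=2, r=14, best |Δ|=12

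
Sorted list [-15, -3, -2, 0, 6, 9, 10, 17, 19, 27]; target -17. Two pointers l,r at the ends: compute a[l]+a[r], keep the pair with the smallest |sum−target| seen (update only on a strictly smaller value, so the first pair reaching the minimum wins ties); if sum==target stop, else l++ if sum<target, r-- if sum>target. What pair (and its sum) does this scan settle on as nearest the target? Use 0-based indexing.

[0,9] -15+27=12 d=29 * → r--
[0,8] -15+19=4 d=21 * → r--
[0,7] -15+17=2 d=19 * → r--
[0,6] -15+10=-5 d=12 * → r--
[0,5] -15+9=-6 d=11 * → r--
[0,4] -15+6=-9 d=8 * → r--
[0,3] -15+0=-15 d=2 * → r--
[0,2] -15+-2=-17 d=0 * → stop

pair (-15, -2) with sum -17 (|Δ|=0)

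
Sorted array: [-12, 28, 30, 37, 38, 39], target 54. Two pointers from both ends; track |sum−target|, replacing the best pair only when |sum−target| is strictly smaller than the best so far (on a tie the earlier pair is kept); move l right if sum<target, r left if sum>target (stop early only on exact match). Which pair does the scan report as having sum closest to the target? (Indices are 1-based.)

pair (28, 30) with sum 58 (|Δ|=4)

l=1 r=6: -12+39=27 d=27 *, l++
l=2 r=6: 28+39=67 d=13 *, r--
l=2 r=5: 28+38=66 d=12 *, r--
l=2 r=4: 28+37=65 d=11 *, r--
l=2 r=3: 28+30=58 d=4 *, r--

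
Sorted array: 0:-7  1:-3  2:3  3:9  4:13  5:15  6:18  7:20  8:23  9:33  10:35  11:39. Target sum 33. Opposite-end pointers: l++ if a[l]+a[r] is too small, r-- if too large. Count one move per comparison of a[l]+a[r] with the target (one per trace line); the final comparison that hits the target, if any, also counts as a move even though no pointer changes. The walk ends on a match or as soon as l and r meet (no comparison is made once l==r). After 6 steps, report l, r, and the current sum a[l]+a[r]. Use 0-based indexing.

[0,11] -7+39=32 <33 → l++
[1,11] -3+39=36 >33 → r--
[1,10] -3+35=32 <33 → l++
[2,10] 3+35=38 >33 → r--
[2,9] 3+33=36 >33 → r--
[2,8] 3+23=26 <33 → l++

l=3, r=8, sum=32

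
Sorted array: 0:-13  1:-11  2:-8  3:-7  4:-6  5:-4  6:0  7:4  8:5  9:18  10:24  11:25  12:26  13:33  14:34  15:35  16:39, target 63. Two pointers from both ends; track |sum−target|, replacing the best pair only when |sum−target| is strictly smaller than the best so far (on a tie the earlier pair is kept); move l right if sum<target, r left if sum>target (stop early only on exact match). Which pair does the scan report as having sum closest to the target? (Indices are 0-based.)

[0,16] -13+39=26 d=37 * → l++
[1,16] -11+39=28 d=35 * → l++
[2,16] -8+39=31 d=32 * → l++
[3,16] -7+39=32 d=31 * → l++
[4,16] -6+39=33 d=30 * → l++
[5,16] -4+39=35 d=28 * → l++
[6,16] 0+39=39 d=24 * → l++
[7,16] 4+39=43 d=20 * → l++
[8,16] 5+39=44 d=19 * → l++
[9,16] 18+39=57 d=6 * → l++
[10,16] 24+39=63 d=0 * → stop

pair (24, 39) with sum 63 (|Δ|=0)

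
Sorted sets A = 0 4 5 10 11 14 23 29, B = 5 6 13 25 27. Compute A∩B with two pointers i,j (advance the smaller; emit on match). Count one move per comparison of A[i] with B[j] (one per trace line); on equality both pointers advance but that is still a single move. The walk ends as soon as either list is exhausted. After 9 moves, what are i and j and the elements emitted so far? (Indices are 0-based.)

i=7, j=3, emitted=[5]

[i=0,j=0] 0<5 → i++
[i=1,j=0] 4<5 → i++
[i=2,j=0] 5==5 emit → i++,j++
[i=3,j=1] 10>6 → j++
[i=3,j=2] 10<13 → i++
[i=4,j=2] 11<13 → i++
[i=5,j=2] 14>13 → j++
[i=5,j=3] 14<25 → i++
[i=6,j=3] 23<25 → i++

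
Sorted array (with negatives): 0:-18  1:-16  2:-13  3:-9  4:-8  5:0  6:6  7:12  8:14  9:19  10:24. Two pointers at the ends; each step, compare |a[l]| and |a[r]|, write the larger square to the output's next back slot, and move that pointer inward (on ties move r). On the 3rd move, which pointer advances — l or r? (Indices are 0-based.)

l

l=0 r=10: |-18|<=|24| out[10]=576, r--
l=0 r=9: |-18|<=|19| out[9]=361, r--
l=0 r=8: |-18|>|14| out[8]=324, l++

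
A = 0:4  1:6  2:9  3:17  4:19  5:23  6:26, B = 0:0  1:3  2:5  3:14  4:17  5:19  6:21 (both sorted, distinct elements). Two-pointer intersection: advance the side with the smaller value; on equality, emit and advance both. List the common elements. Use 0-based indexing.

[i=0,j=0] 4>0 → j++
[i=0,j=1] 4>3 → j++
[i=0,j=2] 4<5 → i++
[i=1,j=2] 6>5 → j++
[i=1,j=3] 6<14 → i++
[i=2,j=3] 9<14 → i++
[i=3,j=3] 17>14 → j++
[i=3,j=4] 17==17 emit → i++,j++
[i=4,j=5] 19==19 emit → i++,j++
[i=5,j=6] 23>21 → j++

intersection = [17, 19]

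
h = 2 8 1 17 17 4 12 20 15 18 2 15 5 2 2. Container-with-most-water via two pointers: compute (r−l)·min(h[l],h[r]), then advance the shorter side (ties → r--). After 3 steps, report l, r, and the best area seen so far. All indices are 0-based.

l=0 r=14: min(2,2)*14=28 best=28 *, r--
l=0 r=13: min(2,2)*13=26 best=28, r--
l=0 r=12: min(2,5)*12=24 best=28, l++

l=1, r=12, best area=28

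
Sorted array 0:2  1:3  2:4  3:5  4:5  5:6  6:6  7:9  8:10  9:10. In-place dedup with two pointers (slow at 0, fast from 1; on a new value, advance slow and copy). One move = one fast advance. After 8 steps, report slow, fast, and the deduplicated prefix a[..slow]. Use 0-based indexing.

slow=6, fast=9, prefix=[2, 3, 4, 5, 6, 9, 10]

(s=0,f=1) a[fast]=3≠a[slow]=2 write a[1]=3 → slow++,fast++
(s=1,f=2) a[fast]=4≠a[slow]=3 write a[2]=4 → slow++,fast++
(s=2,f=3) a[fast]=5≠a[slow]=4 write a[3]=5 → slow++,fast++
(s=3,f=4) a[fast]=5=a[slow] dup → fast++
(s=3,f=5) a[fast]=6≠a[slow]=5 write a[4]=6 → slow++,fast++
(s=4,f=6) a[fast]=6=a[slow] dup → fast++
(s=4,f=7) a[fast]=9≠a[slow]=6 write a[5]=9 → slow++,fast++
(s=5,f=8) a[fast]=10≠a[slow]=9 write a[6]=10 → slow++,fast++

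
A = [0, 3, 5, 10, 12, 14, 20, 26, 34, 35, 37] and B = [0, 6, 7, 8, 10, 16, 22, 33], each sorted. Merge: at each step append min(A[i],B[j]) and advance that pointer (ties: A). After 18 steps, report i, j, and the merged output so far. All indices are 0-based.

i=10, j=8, merged so far=[0, 0, 3, 5, 6, 7, 8, 10, 10, 12, 14, 16, 20, 22, 26, 33, 34, 35]

i=0 j=0: A[i]=0<=B[j]=0 take 0, i++
i=1 j=0: A[i]=3>B[j]=0 take 0, j++
i=1 j=1: A[i]=3<=B[j]=6 take 3, i++
i=2 j=1: A[i]=5<=B[j]=6 take 5, i++
i=3 j=1: A[i]=10>B[j]=6 take 6, j++
i=3 j=2: A[i]=10>B[j]=7 take 7, j++
i=3 j=3: A[i]=10>B[j]=8 take 8, j++
i=3 j=4: A[i]=10<=B[j]=10 take 10, i++
i=4 j=4: A[i]=12>B[j]=10 take 10, j++
i=4 j=5: A[i]=12<=B[j]=16 take 12, i++
i=5 j=5: A[i]=14<=B[j]=16 take 14, i++
i=6 j=5: A[i]=20>B[j]=16 take 16, j++
i=6 j=6: A[i]=20<=B[j]=22 take 20, i++
i=7 j=6: A[i]=26>B[j]=22 take 22, j++
i=7 j=7: A[i]=26<=B[j]=33 take 26, i++
i=8 j=7: A[i]=34>B[j]=33 take 33, j++
i=8 j=8: B done, take A[i]=34, i++
i=9 j=8: B done, take A[i]=35, i++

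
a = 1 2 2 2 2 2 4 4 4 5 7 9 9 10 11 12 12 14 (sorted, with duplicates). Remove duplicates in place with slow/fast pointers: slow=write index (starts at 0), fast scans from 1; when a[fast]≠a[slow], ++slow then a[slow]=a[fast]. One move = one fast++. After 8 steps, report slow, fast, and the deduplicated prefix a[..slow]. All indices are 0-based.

slow=2, fast=9, prefix=[1, 2, 4]

slow=0 fast=1: a[fast]=2≠a[slow]=1 write a[1]=2, slow++,fast++
slow=1 fast=2: a[fast]=2=a[slow] dup, fast++
slow=1 fast=3: a[fast]=2=a[slow] dup, fast++
slow=1 fast=4: a[fast]=2=a[slow] dup, fast++
slow=1 fast=5: a[fast]=2=a[slow] dup, fast++
slow=1 fast=6: a[fast]=4≠a[slow]=2 write a[2]=4, slow++,fast++
slow=2 fast=7: a[fast]=4=a[slow] dup, fast++
slow=2 fast=8: a[fast]=4=a[slow] dup, fast++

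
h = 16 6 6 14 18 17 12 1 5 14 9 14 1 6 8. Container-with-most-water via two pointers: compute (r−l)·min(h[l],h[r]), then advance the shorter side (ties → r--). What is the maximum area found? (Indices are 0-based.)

l=0 r=14: min(16,8)*14=112 best=112 *, r--
l=0 r=13: min(16,6)*13=78 best=112, r--
l=0 r=12: min(16,1)*12=12 best=112, r--
l=0 r=11: min(16,14)*11=154 best=154 *, r--
l=0 r=10: min(16,9)*10=90 best=154, r--
l=0 r=9: min(16,14)*9=126 best=154, r--
l=0 r=8: min(16,5)*8=40 best=154, r--
l=0 r=7: min(16,1)*7=7 best=154, r--
l=0 r=6: min(16,12)*6=72 best=154, r--
l=0 r=5: min(16,17)*5=80 best=154, l++
l=1 r=5: min(6,17)*4=24 best=154, l++
l=2 r=5: min(6,17)*3=18 best=154, l++
l=3 r=5: min(14,17)*2=28 best=154, l++
l=4 r=5: min(18,17)*1=17 best=154, r--

max area = 154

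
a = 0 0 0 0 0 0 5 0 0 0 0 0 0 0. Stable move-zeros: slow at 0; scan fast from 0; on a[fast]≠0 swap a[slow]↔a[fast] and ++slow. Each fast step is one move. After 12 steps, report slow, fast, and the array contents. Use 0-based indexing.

slow=1, fast=12, a=[5, 0, 0, 0, 0, 0, 0, 0, 0, 0, 0, 0, 0, 0]

(s=0,f=0) a[fast]=0 → fast++
(s=0,f=1) a[fast]=0 → fast++
(s=0,f=2) a[fast]=0 → fast++
(s=0,f=3) a[fast]=0 → fast++
(s=0,f=4) a[fast]=0 → fast++
(s=0,f=5) a[fast]=0 → fast++
(s=0,f=6) a[fast]=5≠0 swap→a[0]=5 → slow++,fast++
(s=1,f=7) a[fast]=0 → fast++
(s=1,f=8) a[fast]=0 → fast++
(s=1,f=9) a[fast]=0 → fast++
(s=1,f=10) a[fast]=0 → fast++
(s=1,f=11) a[fast]=0 → fast++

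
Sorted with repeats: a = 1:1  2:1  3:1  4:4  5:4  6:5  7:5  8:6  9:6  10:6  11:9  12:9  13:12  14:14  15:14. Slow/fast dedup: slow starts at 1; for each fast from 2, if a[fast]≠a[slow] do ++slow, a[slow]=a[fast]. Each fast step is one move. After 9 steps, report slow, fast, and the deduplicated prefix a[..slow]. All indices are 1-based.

(s=1,f=2) a[fast]=1=a[slow] dup → fast++
(s=1,f=3) a[fast]=1=a[slow] dup → fast++
(s=1,f=4) a[fast]=4≠a[slow]=1 write a[2]=4 → slow++,fast++
(s=2,f=5) a[fast]=4=a[slow] dup → fast++
(s=2,f=6) a[fast]=5≠a[slow]=4 write a[3]=5 → slow++,fast++
(s=3,f=7) a[fast]=5=a[slow] dup → fast++
(s=3,f=8) a[fast]=6≠a[slow]=5 write a[4]=6 → slow++,fast++
(s=4,f=9) a[fast]=6=a[slow] dup → fast++
(s=4,f=10) a[fast]=6=a[slow] dup → fast++

slow=4, fast=11, prefix=[1, 4, 5, 6]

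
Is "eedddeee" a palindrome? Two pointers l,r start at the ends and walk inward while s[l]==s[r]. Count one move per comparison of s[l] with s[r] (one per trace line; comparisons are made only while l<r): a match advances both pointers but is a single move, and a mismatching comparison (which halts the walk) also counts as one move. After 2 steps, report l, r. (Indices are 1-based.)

[1,8] 'e'=='e' → l++,r--
[2,7] 'e'=='e' → l++,r--

l=3, r=6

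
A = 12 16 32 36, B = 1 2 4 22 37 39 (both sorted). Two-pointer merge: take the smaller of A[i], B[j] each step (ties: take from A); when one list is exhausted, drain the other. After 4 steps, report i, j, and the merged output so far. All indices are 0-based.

[i=0,j=0] A[i]=12>B[j]=1 take 1 → j++
[i=0,j=1] A[i]=12>B[j]=2 take 2 → j++
[i=0,j=2] A[i]=12>B[j]=4 take 4 → j++
[i=0,j=3] A[i]=12<=B[j]=22 take 12 → i++

i=1, j=3, merged so far=[1, 2, 4, 12]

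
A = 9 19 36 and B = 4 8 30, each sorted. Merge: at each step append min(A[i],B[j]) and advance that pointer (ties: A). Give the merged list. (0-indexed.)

[i=0,j=0] A[i]=9>B[j]=4 take 4 → j++
[i=0,j=1] A[i]=9>B[j]=8 take 8 → j++
[i=0,j=2] A[i]=9<=B[j]=30 take 9 → i++
[i=1,j=2] A[i]=19<=B[j]=30 take 19 → i++
[i=2,j=2] A[i]=36>B[j]=30 take 30 → j++
[i=2,j=3] B done, take A[i]=36 → i++

[4, 8, 9, 19, 30, 36]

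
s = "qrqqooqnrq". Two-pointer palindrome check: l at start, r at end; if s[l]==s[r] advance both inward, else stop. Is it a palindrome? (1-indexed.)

not a palindrome (mismatch at 3,8)

[1,10] 'q'=='q' → l++,r--
[2,9] 'r'=='r' → l++,r--
[3,8] 'q'!='n' → stop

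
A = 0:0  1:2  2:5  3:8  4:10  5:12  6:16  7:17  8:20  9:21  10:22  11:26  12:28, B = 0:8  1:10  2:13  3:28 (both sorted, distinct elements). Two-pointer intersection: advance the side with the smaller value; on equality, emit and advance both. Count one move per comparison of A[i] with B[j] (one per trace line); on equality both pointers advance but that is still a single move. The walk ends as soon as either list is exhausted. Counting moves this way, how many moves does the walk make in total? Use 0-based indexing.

14 moves

i=0 j=0: 0<8, i++
i=1 j=0: 2<8, i++
i=2 j=0: 5<8, i++
i=3 j=0: 8==8 emit, i++,j++
i=4 j=1: 10==10 emit, i++,j++
i=5 j=2: 12<13, i++
i=6 j=2: 16>13, j++
i=6 j=3: 16<28, i++
i=7 j=3: 17<28, i++
i=8 j=3: 20<28, i++
i=9 j=3: 21<28, i++
i=10 j=3: 22<28, i++
i=11 j=3: 26<28, i++
i=12 j=3: 28==28 emit, i++,j++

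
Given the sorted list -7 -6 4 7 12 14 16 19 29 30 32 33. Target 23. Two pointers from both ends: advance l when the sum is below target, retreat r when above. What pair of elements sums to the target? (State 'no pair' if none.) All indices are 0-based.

(-7, 30)

l=0 r=11: -7+33=26 >23, r--
l=0 r=10: -7+32=25 >23, r--
l=0 r=9: -7+30=23, found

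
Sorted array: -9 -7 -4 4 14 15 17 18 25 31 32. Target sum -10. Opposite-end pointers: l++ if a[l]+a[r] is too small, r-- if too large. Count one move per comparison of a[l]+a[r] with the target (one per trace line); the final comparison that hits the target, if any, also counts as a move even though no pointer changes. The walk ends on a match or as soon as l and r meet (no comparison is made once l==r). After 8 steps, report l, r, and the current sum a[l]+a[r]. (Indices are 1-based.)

[1,11] -9+32=23 >-10 → r--
[1,10] -9+31=22 >-10 → r--
[1,9] -9+25=16 >-10 → r--
[1,8] -9+18=9 >-10 → r--
[1,7] -9+17=8 >-10 → r--
[1,6] -9+15=6 >-10 → r--
[1,5] -9+14=5 >-10 → r--
[1,4] -9+4=-5 >-10 → r--

l=1, r=3, sum=-13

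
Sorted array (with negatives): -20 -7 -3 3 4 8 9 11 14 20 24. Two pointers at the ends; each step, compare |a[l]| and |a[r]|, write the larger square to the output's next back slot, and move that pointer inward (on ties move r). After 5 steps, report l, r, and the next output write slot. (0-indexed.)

l=0 r=10: |-20|<=|24| out[10]=576, r--
l=0 r=9: |-20|<=|20| out[9]=400, r--
l=0 r=8: |-20|>|14| out[8]=400, l++
l=1 r=8: |-7|<=|14| out[7]=196, r--
l=1 r=7: |-7|<=|11| out[6]=121, r--

l=1, r=6, next write slot=5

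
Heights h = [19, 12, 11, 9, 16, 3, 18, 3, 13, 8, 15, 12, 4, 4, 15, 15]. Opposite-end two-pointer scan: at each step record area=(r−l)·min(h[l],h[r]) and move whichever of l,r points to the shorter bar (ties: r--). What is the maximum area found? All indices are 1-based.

[1,16] min(19,15)*15=225 best=225 * → r--
[1,15] min(19,15)*14=210 best=225 → r--
[1,14] min(19,4)*13=52 best=225 → r--
[1,13] min(19,4)*12=48 best=225 → r--
[1,12] min(19,12)*11=132 best=225 → r--
[1,11] min(19,15)*10=150 best=225 → r--
[1,10] min(19,8)*9=72 best=225 → r--
[1,9] min(19,13)*8=104 best=225 → r--
[1,8] min(19,3)*7=21 best=225 → r--
[1,7] min(19,18)*6=108 best=225 → r--
[1,6] min(19,3)*5=15 best=225 → r--
[1,5] min(19,16)*4=64 best=225 → r--
[1,4] min(19,9)*3=27 best=225 → r--
[1,3] min(19,11)*2=22 best=225 → r--
[1,2] min(19,12)*1=12 best=225 → r--

max area = 225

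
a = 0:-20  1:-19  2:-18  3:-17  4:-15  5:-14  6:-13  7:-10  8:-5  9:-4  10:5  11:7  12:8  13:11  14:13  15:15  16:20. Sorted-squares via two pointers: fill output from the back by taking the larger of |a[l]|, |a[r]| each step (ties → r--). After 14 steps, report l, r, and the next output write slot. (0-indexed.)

[0,16] |-20|<=|20| out[16]=400 → r--
[0,15] |-20|>|15| out[15]=400 → l++
[1,15] |-19|>|15| out[14]=361 → l++
[2,15] |-18|>|15| out[13]=324 → l++
[3,15] |-17|>|15| out[12]=289 → l++
[4,15] |-15|<=|15| out[11]=225 → r--
[4,14] |-15|>|13| out[10]=225 → l++
[5,14] |-14|>|13| out[9]=196 → l++
[6,14] |-13|<=|13| out[8]=169 → r--
[6,13] |-13|>|11| out[7]=169 → l++
[7,13] |-10|<=|11| out[6]=121 → r--
[7,12] |-10|>|8| out[5]=100 → l++
[8,12] |-5|<=|8| out[4]=64 → r--
[8,11] |-5|<=|7| out[3]=49 → r--

l=8, r=10, next write slot=2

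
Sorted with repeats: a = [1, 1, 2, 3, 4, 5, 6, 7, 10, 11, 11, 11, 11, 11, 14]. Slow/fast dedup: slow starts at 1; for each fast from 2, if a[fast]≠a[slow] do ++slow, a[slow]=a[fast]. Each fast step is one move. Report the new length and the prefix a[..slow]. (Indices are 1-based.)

(s=1,f=2) a[fast]=1=a[slow] dup → fast++
(s=1,f=3) a[fast]=2≠a[slow]=1 write a[2]=2 → slow++,fast++
(s=2,f=4) a[fast]=3≠a[slow]=2 write a[3]=3 → slow++,fast++
(s=3,f=5) a[fast]=4≠a[slow]=3 write a[4]=4 → slow++,fast++
(s=4,f=6) a[fast]=5≠a[slow]=4 write a[5]=5 → slow++,fast++
(s=5,f=7) a[fast]=6≠a[slow]=5 write a[6]=6 → slow++,fast++
(s=6,f=8) a[fast]=7≠a[slow]=6 write a[7]=7 → slow++,fast++
(s=7,f=9) a[fast]=10≠a[slow]=7 write a[8]=10 → slow++,fast++
(s=8,f=10) a[fast]=11≠a[slow]=10 write a[9]=11 → slow++,fast++
(s=9,f=11) a[fast]=11=a[slow] dup → fast++
(s=9,f=12) a[fast]=11=a[slow] dup → fast++
(s=9,f=13) a[fast]=11=a[slow] dup → fast++
(s=9,f=14) a[fast]=11=a[slow] dup → fast++
(s=9,f=15) a[fast]=14≠a[slow]=11 write a[10]=14 → slow++,fast++

length 10; prefix = [1, 2, 3, 4, 5, 6, 7, 10, 11, 14]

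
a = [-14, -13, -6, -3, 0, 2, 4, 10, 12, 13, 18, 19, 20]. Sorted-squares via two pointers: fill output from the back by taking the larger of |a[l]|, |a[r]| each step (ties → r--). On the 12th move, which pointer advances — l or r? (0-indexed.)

r

[0,12] |-14|<=|20| out[12]=400 → r--
[0,11] |-14|<=|19| out[11]=361 → r--
[0,10] |-14|<=|18| out[10]=324 → r--
[0,9] |-14|>|13| out[9]=196 → l++
[1,9] |-13|<=|13| out[8]=169 → r--
[1,8] |-13|>|12| out[7]=169 → l++
[2,8] |-6|<=|12| out[6]=144 → r--
[2,7] |-6|<=|10| out[5]=100 → r--
[2,6] |-6|>|4| out[4]=36 → l++
[3,6] |-3|<=|4| out[3]=16 → r--
[3,5] |-3|>|2| out[2]=9 → l++
[4,5] |0|<=|2| out[1]=4 → r--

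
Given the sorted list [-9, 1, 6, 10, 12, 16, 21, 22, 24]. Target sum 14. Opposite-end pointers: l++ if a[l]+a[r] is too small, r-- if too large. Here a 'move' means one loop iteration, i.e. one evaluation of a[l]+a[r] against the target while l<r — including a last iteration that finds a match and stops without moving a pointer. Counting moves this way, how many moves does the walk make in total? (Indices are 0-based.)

8 moves

[0,8] -9+24=15 >14 → r--
[0,7] -9+22=13 <14 → l++
[1,7] 1+22=23 >14 → r--
[1,6] 1+21=22 >14 → r--
[1,5] 1+16=17 >14 → r--
[1,4] 1+12=13 <14 → l++
[2,4] 6+12=18 >14 → r--
[2,3] 6+10=16 >14 → r--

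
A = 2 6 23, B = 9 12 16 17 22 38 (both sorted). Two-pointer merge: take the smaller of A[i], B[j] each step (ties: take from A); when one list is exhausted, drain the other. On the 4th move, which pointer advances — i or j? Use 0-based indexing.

j

[i=0,j=0] A[i]=2<=B[j]=9 take 2 → i++
[i=1,j=0] A[i]=6<=B[j]=9 take 6 → i++
[i=2,j=0] A[i]=23>B[j]=9 take 9 → j++
[i=2,j=1] A[i]=23>B[j]=12 take 12 → j++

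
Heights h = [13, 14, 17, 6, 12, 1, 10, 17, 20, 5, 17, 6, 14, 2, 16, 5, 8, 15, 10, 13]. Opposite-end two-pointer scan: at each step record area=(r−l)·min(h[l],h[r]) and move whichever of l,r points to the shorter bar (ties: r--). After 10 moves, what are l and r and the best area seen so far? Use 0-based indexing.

l=0 r=19: min(13,13)*19=247 best=247 *, r--
l=0 r=18: min(13,10)*18=180 best=247, r--
l=0 r=17: min(13,15)*17=221 best=247, l++
l=1 r=17: min(14,15)*16=224 best=247, l++
l=2 r=17: min(17,15)*15=225 best=247, r--
l=2 r=16: min(17,8)*14=112 best=247, r--
l=2 r=15: min(17,5)*13=65 best=247, r--
l=2 r=14: min(17,16)*12=192 best=247, r--
l=2 r=13: min(17,2)*11=22 best=247, r--
l=2 r=12: min(17,14)*10=140 best=247, r--

l=2, r=11, best area=247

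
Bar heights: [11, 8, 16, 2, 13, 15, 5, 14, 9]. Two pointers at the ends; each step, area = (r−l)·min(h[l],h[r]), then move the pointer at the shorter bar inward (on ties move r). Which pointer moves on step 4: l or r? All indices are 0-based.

r

l=0 r=8: min(11,9)*8=72 best=72 *, r--
l=0 r=7: min(11,14)*7=77 best=77 *, l++
l=1 r=7: min(8,14)*6=48 best=77, l++
l=2 r=7: min(16,14)*5=70 best=77, r--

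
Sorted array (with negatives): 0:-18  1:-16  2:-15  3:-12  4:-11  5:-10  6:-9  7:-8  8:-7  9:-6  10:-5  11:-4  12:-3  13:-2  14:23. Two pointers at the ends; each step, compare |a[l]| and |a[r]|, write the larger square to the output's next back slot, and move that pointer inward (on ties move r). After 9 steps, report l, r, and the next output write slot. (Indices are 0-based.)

[0,14] |-18|<=|23| out[14]=529 → r--
[0,13] |-18|>|-2| out[13]=324 → l++
[1,13] |-16|>|-2| out[12]=256 → l++
[2,13] |-15|>|-2| out[11]=225 → l++
[3,13] |-12|>|-2| out[10]=144 → l++
[4,13] |-11|>|-2| out[9]=121 → l++
[5,13] |-10|>|-2| out[8]=100 → l++
[6,13] |-9|>|-2| out[7]=81 → l++
[7,13] |-8|>|-2| out[6]=64 → l++

l=8, r=13, next write slot=5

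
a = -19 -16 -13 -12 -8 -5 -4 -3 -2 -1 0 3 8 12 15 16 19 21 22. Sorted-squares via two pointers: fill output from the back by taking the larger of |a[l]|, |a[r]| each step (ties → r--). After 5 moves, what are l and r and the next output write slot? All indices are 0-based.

l=1, r=14, next write slot=13

l=0 r=18: |-19|<=|22| out[18]=484, r--
l=0 r=17: |-19|<=|21| out[17]=441, r--
l=0 r=16: |-19|<=|19| out[16]=361, r--
l=0 r=15: |-19|>|16| out[15]=361, l++
l=1 r=15: |-16|<=|16| out[14]=256, r--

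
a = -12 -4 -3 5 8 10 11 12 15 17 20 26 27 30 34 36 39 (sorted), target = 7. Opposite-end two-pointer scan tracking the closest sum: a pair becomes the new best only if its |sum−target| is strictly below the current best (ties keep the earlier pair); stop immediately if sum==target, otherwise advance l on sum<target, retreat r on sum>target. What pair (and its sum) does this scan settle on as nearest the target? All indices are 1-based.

pair (-4, 11) with sum 7 (|Δ|=0)

l=1 r=17: -12+39=27 d=20 *, r--
l=1 r=16: -12+36=24 d=17 *, r--
l=1 r=15: -12+34=22 d=15 *, r--
l=1 r=14: -12+30=18 d=11 *, r--
l=1 r=13: -12+27=15 d=8 *, r--
l=1 r=12: -12+26=14 d=7 *, r--
l=1 r=11: -12+20=8 d=1 *, r--
l=1 r=10: -12+17=5 d=2, l++
l=2 r=10: -4+17=13 d=6, r--
l=2 r=9: -4+15=11 d=4, r--
l=2 r=8: -4+12=8 d=1, r--
l=2 r=7: -4+11=7 d=0 *, stop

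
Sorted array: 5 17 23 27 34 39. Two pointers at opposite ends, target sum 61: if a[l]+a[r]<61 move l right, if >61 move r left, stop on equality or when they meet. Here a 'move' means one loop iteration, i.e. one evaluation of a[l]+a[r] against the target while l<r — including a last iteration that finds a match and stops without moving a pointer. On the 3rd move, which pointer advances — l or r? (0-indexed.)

l=0 r=5: 5+39=44 <61, l++
l=1 r=5: 17+39=56 <61, l++
l=2 r=5: 23+39=62 >61, r--

r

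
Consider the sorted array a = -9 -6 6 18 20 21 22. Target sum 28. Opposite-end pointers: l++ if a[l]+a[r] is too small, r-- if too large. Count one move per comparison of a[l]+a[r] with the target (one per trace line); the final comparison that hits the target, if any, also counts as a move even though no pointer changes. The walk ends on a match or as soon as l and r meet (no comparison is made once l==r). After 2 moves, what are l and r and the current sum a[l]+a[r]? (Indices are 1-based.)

l=3, r=7, sum=28

[1,7] -9+22=13 <28 → l++
[2,7] -6+22=16 <28 → l++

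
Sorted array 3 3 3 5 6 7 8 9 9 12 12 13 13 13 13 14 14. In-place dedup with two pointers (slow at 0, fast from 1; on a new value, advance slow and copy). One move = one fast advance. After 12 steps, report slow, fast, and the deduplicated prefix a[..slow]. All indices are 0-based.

slow=0 fast=1: a[fast]=3=a[slow] dup, fast++
slow=0 fast=2: a[fast]=3=a[slow] dup, fast++
slow=0 fast=3: a[fast]=5≠a[slow]=3 write a[1]=5, slow++,fast++
slow=1 fast=4: a[fast]=6≠a[slow]=5 write a[2]=6, slow++,fast++
slow=2 fast=5: a[fast]=7≠a[slow]=6 write a[3]=7, slow++,fast++
slow=3 fast=6: a[fast]=8≠a[slow]=7 write a[4]=8, slow++,fast++
slow=4 fast=7: a[fast]=9≠a[slow]=8 write a[5]=9, slow++,fast++
slow=5 fast=8: a[fast]=9=a[slow] dup, fast++
slow=5 fast=9: a[fast]=12≠a[slow]=9 write a[6]=12, slow++,fast++
slow=6 fast=10: a[fast]=12=a[slow] dup, fast++
slow=6 fast=11: a[fast]=13≠a[slow]=12 write a[7]=13, slow++,fast++
slow=7 fast=12: a[fast]=13=a[slow] dup, fast++

slow=7, fast=13, prefix=[3, 5, 6, 7, 8, 9, 12, 13]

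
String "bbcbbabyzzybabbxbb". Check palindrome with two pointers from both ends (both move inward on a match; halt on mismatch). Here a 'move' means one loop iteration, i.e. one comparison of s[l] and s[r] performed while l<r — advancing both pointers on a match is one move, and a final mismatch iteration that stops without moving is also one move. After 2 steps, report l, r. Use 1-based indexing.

l=1 r=18: 'b'=='b', l++,r--
l=2 r=17: 'b'=='b', l++,r--

l=3, r=16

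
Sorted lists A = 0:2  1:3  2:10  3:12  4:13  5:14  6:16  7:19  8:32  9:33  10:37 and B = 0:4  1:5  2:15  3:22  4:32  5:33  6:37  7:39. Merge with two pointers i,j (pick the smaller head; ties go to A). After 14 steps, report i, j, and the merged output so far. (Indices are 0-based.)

i=9, j=5, merged so far=[2, 3, 4, 5, 10, 12, 13, 14, 15, 16, 19, 22, 32, 32]

[i=0,j=0] A[i]=2<=B[j]=4 take 2 → i++
[i=1,j=0] A[i]=3<=B[j]=4 take 3 → i++
[i=2,j=0] A[i]=10>B[j]=4 take 4 → j++
[i=2,j=1] A[i]=10>B[j]=5 take 5 → j++
[i=2,j=2] A[i]=10<=B[j]=15 take 10 → i++
[i=3,j=2] A[i]=12<=B[j]=15 take 12 → i++
[i=4,j=2] A[i]=13<=B[j]=15 take 13 → i++
[i=5,j=2] A[i]=14<=B[j]=15 take 14 → i++
[i=6,j=2] A[i]=16>B[j]=15 take 15 → j++
[i=6,j=3] A[i]=16<=B[j]=22 take 16 → i++
[i=7,j=3] A[i]=19<=B[j]=22 take 19 → i++
[i=8,j=3] A[i]=32>B[j]=22 take 22 → j++
[i=8,j=4] A[i]=32<=B[j]=32 take 32 → i++
[i=9,j=4] A[i]=33>B[j]=32 take 32 → j++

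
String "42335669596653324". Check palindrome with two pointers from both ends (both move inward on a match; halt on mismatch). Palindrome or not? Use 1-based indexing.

palindrome

[1,17] '4'=='4' → l++,r--
[2,16] '2'=='2' → l++,r--
[3,15] '3'=='3' → l++,r--
[4,14] '3'=='3' → l++,r--
[5,13] '5'=='5' → l++,r--
[6,12] '6'=='6' → l++,r--
[7,11] '6'=='6' → l++,r--
[8,10] '9'=='9' → l++,r--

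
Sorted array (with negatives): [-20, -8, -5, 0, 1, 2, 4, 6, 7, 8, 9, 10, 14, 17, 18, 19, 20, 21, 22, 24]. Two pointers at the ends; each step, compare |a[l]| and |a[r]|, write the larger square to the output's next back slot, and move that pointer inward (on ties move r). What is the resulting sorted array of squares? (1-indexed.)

[0, 1, 4, 16, 25, 36, 49, 64, 64, 81, 100, 196, 289, 324, 361, 400, 400, 441, 484, 576]

l=1 r=20: |-20|<=|24| out[20]=576, r--
l=1 r=19: |-20|<=|22| out[19]=484, r--
l=1 r=18: |-20|<=|21| out[18]=441, r--
l=1 r=17: |-20|<=|20| out[17]=400, r--
l=1 r=16: |-20|>|19| out[16]=400, l++
l=2 r=16: |-8|<=|19| out[15]=361, r--
l=2 r=15: |-8|<=|18| out[14]=324, r--
l=2 r=14: |-8|<=|17| out[13]=289, r--
l=2 r=13: |-8|<=|14| out[12]=196, r--
l=2 r=12: |-8|<=|10| out[11]=100, r--
l=2 r=11: |-8|<=|9| out[10]=81, r--
l=2 r=10: |-8|<=|8| out[9]=64, r--
l=2 r=9: |-8|>|7| out[8]=64, l++
l=3 r=9: |-5|<=|7| out[7]=49, r--
l=3 r=8: |-5|<=|6| out[6]=36, r--
l=3 r=7: |-5|>|4| out[5]=25, l++
l=4 r=7: |0|<=|4| out[4]=16, r--
l=4 r=6: |0|<=|2| out[3]=4, r--
l=4 r=5: |0|<=|1| out[2]=1, r--
l=4 r=4: |0|<=|0| out[1]=0, r--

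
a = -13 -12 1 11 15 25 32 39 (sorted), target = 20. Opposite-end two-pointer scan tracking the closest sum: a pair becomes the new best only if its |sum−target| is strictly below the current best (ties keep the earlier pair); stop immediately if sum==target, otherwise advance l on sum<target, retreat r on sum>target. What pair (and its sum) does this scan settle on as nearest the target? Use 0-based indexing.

[0,7] -13+39=26 d=6 * → r--
[0,6] -13+32=19 d=1 * → l++
[1,6] -12+32=20 d=0 * → stop

pair (-12, 32) with sum 20 (|Δ|=0)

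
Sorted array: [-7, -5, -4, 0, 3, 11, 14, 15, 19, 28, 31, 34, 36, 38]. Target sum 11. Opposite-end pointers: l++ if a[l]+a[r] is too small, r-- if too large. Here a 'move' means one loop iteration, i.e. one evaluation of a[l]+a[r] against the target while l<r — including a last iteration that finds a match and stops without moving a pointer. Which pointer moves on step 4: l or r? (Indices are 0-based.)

l=0 r=13: -7+38=31 >11, r--
l=0 r=12: -7+36=29 >11, r--
l=0 r=11: -7+34=27 >11, r--
l=0 r=10: -7+31=24 >11, r--

r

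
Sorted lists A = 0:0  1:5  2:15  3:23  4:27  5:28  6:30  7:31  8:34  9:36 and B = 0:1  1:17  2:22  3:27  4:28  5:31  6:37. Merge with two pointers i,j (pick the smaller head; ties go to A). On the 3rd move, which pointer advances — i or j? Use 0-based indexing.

i=0 j=0: A[i]=0<=B[j]=1 take 0, i++
i=1 j=0: A[i]=5>B[j]=1 take 1, j++
i=1 j=1: A[i]=5<=B[j]=17 take 5, i++

i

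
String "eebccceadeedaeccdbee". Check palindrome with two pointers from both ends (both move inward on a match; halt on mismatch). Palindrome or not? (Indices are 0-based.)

not a palindrome (mismatch at 3,16)

[0,19] 'e'=='e' → l++,r--
[1,18] 'e'=='e' → l++,r--
[2,17] 'b'=='b' → l++,r--
[3,16] 'c'!='d' → stop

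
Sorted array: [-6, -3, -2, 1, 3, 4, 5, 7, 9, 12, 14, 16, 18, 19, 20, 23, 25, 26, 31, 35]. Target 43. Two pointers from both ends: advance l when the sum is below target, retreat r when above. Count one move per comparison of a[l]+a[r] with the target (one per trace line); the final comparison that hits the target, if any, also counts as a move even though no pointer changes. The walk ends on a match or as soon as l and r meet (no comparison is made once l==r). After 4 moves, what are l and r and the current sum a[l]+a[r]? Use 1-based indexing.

[1,20] -6+35=29 <43 → l++
[2,20] -3+35=32 <43 → l++
[3,20] -2+35=33 <43 → l++
[4,20] 1+35=36 <43 → l++

l=5, r=20, sum=38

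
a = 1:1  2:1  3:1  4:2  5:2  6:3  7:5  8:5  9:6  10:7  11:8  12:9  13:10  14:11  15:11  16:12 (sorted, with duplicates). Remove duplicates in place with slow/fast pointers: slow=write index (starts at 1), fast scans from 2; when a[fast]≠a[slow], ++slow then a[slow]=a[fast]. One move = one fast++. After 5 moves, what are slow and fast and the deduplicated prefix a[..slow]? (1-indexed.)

slow=3, fast=7, prefix=[1, 2, 3]

slow=1 fast=2: a[fast]=1=a[slow] dup, fast++
slow=1 fast=3: a[fast]=1=a[slow] dup, fast++
slow=1 fast=4: a[fast]=2≠a[slow]=1 write a[2]=2, slow++,fast++
slow=2 fast=5: a[fast]=2=a[slow] dup, fast++
slow=2 fast=6: a[fast]=3≠a[slow]=2 write a[3]=3, slow++,fast++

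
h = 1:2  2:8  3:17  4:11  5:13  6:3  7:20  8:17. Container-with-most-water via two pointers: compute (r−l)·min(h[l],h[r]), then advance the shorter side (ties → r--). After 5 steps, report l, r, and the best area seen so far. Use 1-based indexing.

l=5, r=7, best area=85

[1,8] min(2,17)*7=14 best=14 * → l++
[2,8] min(8,17)*6=48 best=48 * → l++
[3,8] min(17,17)*5=85 best=85 * → r--
[3,7] min(17,20)*4=68 best=85 → l++
[4,7] min(11,20)*3=33 best=85 → l++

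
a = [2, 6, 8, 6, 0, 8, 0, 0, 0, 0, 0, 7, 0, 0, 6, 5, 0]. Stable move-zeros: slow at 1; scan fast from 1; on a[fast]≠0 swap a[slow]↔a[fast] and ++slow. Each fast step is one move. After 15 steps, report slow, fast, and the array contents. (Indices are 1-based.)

slow=8, fast=16, a=[2, 6, 8, 6, 8, 7, 6, 0, 0, 0, 0, 0, 0, 0, 0, 5, 0]

slow=1 fast=1: a[fast]=2≠0 swap→a[1]=2, slow++,fast++
slow=2 fast=2: a[fast]=6≠0 swap→a[2]=6, slow++,fast++
slow=3 fast=3: a[fast]=8≠0 swap→a[3]=8, slow++,fast++
slow=4 fast=4: a[fast]=6≠0 swap→a[4]=6, slow++,fast++
slow=5 fast=5: a[fast]=0, fast++
slow=5 fast=6: a[fast]=8≠0 swap→a[5]=8, slow++,fast++
slow=6 fast=7: a[fast]=0, fast++
slow=6 fast=8: a[fast]=0, fast++
slow=6 fast=9: a[fast]=0, fast++
slow=6 fast=10: a[fast]=0, fast++
slow=6 fast=11: a[fast]=0, fast++
slow=6 fast=12: a[fast]=7≠0 swap→a[6]=7, slow++,fast++
slow=7 fast=13: a[fast]=0, fast++
slow=7 fast=14: a[fast]=0, fast++
slow=7 fast=15: a[fast]=6≠0 swap→a[7]=6, slow++,fast++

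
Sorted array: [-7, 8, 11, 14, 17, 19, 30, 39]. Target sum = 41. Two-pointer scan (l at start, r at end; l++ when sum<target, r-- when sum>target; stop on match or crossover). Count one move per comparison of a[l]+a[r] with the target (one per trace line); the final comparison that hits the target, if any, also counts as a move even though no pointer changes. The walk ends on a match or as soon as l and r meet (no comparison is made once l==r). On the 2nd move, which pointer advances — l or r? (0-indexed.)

r

l=0 r=7: -7+39=32 <41, l++
l=1 r=7: 8+39=47 >41, r--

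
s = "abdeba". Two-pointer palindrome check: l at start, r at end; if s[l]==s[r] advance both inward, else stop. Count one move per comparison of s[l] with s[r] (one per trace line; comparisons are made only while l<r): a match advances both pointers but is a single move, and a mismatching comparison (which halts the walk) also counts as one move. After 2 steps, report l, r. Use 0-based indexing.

[0,5] 'a'=='a' → l++,r--
[1,4] 'b'=='b' → l++,r--

l=2, r=3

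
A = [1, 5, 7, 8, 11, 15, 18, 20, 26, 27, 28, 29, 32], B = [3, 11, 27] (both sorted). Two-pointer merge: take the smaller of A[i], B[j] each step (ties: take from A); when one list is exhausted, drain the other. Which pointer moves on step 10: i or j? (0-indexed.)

[i=0,j=0] A[i]=1<=B[j]=3 take 1 → i++
[i=1,j=0] A[i]=5>B[j]=3 take 3 → j++
[i=1,j=1] A[i]=5<=B[j]=11 take 5 → i++
[i=2,j=1] A[i]=7<=B[j]=11 take 7 → i++
[i=3,j=1] A[i]=8<=B[j]=11 take 8 → i++
[i=4,j=1] A[i]=11<=B[j]=11 take 11 → i++
[i=5,j=1] A[i]=15>B[j]=11 take 11 → j++
[i=5,j=2] A[i]=15<=B[j]=27 take 15 → i++
[i=6,j=2] A[i]=18<=B[j]=27 take 18 → i++
[i=7,j=2] A[i]=20<=B[j]=27 take 20 → i++

i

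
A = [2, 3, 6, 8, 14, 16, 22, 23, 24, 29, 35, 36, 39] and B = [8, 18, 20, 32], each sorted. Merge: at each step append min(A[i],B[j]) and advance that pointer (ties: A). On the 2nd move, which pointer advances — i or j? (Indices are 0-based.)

i

i=0 j=0: A[i]=2<=B[j]=8 take 2, i++
i=1 j=0: A[i]=3<=B[j]=8 take 3, i++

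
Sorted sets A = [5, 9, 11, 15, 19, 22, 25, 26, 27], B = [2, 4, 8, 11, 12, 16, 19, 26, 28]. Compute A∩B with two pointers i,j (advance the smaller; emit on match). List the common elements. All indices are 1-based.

intersection = [11, 19, 26]

i=1 j=1: 5>2, j++
i=1 j=2: 5>4, j++
i=1 j=3: 5<8, i++
i=2 j=3: 9>8, j++
i=2 j=4: 9<11, i++
i=3 j=4: 11==11 emit, i++,j++
i=4 j=5: 15>12, j++
i=4 j=6: 15<16, i++
i=5 j=6: 19>16, j++
i=5 j=7: 19==19 emit, i++,j++
i=6 j=8: 22<26, i++
i=7 j=8: 25<26, i++
i=8 j=8: 26==26 emit, i++,j++
i=9 j=9: 27<28, i++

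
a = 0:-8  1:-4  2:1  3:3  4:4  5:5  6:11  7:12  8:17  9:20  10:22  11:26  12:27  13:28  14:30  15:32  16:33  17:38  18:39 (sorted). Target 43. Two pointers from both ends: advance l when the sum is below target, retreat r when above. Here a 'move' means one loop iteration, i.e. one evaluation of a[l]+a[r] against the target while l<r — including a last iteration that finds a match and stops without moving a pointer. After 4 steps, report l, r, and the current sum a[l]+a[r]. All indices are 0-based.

l=0 r=18: -8+39=31 <43, l++
l=1 r=18: -4+39=35 <43, l++
l=2 r=18: 1+39=40 <43, l++
l=3 r=18: 3+39=42 <43, l++

l=4, r=18, sum=43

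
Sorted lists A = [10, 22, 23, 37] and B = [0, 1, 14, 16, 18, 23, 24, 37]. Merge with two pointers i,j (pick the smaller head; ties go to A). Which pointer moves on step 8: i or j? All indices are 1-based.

i=1 j=1: A[i]=10>B[j]=0 take 0, j++
i=1 j=2: A[i]=10>B[j]=1 take 1, j++
i=1 j=3: A[i]=10<=B[j]=14 take 10, i++
i=2 j=3: A[i]=22>B[j]=14 take 14, j++
i=2 j=4: A[i]=22>B[j]=16 take 16, j++
i=2 j=5: A[i]=22>B[j]=18 take 18, j++
i=2 j=6: A[i]=22<=B[j]=23 take 22, i++
i=3 j=6: A[i]=23<=B[j]=23 take 23, i++

i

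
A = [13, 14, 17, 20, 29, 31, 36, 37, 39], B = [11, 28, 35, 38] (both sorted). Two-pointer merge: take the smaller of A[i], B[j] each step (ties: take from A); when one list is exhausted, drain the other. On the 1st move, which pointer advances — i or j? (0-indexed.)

i=0 j=0: A[i]=13>B[j]=11 take 11, j++

j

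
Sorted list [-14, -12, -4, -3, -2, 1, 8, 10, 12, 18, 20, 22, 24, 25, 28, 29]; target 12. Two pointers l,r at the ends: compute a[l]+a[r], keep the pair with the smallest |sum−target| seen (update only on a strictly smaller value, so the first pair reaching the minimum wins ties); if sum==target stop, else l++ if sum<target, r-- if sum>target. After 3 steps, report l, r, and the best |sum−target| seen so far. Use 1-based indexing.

l=2, r=14, best |Δ|=1

l=1 r=16: -14+29=15 d=3 *, r--
l=1 r=15: -14+28=14 d=2 *, r--
l=1 r=14: -14+25=11 d=1 *, l++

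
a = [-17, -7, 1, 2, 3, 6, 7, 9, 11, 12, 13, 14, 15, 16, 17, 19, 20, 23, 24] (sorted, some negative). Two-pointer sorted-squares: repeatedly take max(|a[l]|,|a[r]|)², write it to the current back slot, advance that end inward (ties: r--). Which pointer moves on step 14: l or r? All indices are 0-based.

r

[0,18] |-17|<=|24| out[18]=576 → r--
[0,17] |-17|<=|23| out[17]=529 → r--
[0,16] |-17|<=|20| out[16]=400 → r--
[0,15] |-17|<=|19| out[15]=361 → r--
[0,14] |-17|<=|17| out[14]=289 → r--
[0,13] |-17|>|16| out[13]=289 → l++
[1,13] |-7|<=|16| out[12]=256 → r--
[1,12] |-7|<=|15| out[11]=225 → r--
[1,11] |-7|<=|14| out[10]=196 → r--
[1,10] |-7|<=|13| out[9]=169 → r--
[1,9] |-7|<=|12| out[8]=144 → r--
[1,8] |-7|<=|11| out[7]=121 → r--
[1,7] |-7|<=|9| out[6]=81 → r--
[1,6] |-7|<=|7| out[5]=49 → r--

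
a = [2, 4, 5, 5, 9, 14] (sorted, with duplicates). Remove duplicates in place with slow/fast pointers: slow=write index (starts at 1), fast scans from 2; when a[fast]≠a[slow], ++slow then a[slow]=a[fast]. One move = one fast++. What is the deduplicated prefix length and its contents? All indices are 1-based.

slow=1 fast=2: a[fast]=4≠a[slow]=2 write a[2]=4, slow++,fast++
slow=2 fast=3: a[fast]=5≠a[slow]=4 write a[3]=5, slow++,fast++
slow=3 fast=4: a[fast]=5=a[slow] dup, fast++
slow=3 fast=5: a[fast]=9≠a[slow]=5 write a[4]=9, slow++,fast++
slow=4 fast=6: a[fast]=14≠a[slow]=9 write a[5]=14, slow++,fast++

length 5; prefix = [2, 4, 5, 9, 14]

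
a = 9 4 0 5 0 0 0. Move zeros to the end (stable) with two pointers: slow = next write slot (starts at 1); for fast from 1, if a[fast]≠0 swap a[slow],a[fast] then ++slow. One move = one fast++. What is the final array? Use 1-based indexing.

[9, 4, 5, 0, 0, 0, 0]

(s=1,f=1) a[fast]=9≠0 swap→a[1]=9 → slow++,fast++
(s=2,f=2) a[fast]=4≠0 swap→a[2]=4 → slow++,fast++
(s=3,f=3) a[fast]=0 → fast++
(s=3,f=4) a[fast]=5≠0 swap→a[3]=5 → slow++,fast++
(s=4,f=5) a[fast]=0 → fast++
(s=4,f=6) a[fast]=0 → fast++
(s=4,f=7) a[fast]=0 → fast++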